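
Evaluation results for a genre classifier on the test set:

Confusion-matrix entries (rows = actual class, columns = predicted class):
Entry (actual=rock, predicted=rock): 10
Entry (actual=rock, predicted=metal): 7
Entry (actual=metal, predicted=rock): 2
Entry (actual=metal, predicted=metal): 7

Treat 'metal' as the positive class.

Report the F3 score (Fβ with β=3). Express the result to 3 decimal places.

Fβ = (1+β²)·TP / ((1+β²)·TP + β²·FN + FP), with β²=9
= 10·7 / (10·7 + 9·2 + 7) = 0.737

0.737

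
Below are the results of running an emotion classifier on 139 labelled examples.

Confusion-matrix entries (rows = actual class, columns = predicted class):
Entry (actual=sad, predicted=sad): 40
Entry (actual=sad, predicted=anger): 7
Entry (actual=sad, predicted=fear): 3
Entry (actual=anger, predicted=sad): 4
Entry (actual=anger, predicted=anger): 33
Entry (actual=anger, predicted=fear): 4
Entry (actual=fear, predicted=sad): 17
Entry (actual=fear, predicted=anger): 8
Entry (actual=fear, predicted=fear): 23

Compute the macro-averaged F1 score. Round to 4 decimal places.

0.6840

Per-class F1 score (2·TP/(2·TP+FP+FN)):
  sad: TP=40, FP=4+17=21, FN=7+3=10 → 80/111 = 0.72072
  anger: TP=33, FP=7+8=15, FN=4+4=8 → 66/89 = 0.74157
  fear: TP=23, FP=3+4=7, FN=17+8=25 → 46/78 = 0.58974
Macro-F1 score = mean = (0.72072 + 0.74157 + 0.58974) / 3 = 0.6840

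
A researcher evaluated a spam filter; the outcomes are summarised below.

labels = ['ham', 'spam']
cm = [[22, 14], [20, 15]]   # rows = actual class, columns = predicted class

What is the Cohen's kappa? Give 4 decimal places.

0.0398

Observed agreement pₒ = trace/N = 37/71 = 0.52113
Expected agreement pₑ = Σ (rowᵢ·colᵢ)/N² = (36·42 + 35·29)/71² = 0.50129
κ = (pₒ − pₑ)/(1 − pₑ) = (0.52113 − 0.50129)/(1 − 0.50129) = 0.0398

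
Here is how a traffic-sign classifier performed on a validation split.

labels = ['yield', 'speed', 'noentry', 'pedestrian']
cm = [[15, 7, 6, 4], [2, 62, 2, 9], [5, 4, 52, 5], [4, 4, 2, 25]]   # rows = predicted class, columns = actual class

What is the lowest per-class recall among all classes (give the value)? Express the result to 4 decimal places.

0.5769

Per-class recall (TP/(TP+FN)):
  yield: TP=15, FN=2+5+4=11 → 15/26 = 0.57692
  speed: TP=62, FN=7+4+4=15 → 62/77 = 0.80519
  noentry: TP=52, FN=6+2+2=10 → 52/62 = 0.83871
  pedestrian: TP=25, FN=4+9+5=18 → 25/43 = 0.58140
Lowest is class 'yield' with recall = 0.5769.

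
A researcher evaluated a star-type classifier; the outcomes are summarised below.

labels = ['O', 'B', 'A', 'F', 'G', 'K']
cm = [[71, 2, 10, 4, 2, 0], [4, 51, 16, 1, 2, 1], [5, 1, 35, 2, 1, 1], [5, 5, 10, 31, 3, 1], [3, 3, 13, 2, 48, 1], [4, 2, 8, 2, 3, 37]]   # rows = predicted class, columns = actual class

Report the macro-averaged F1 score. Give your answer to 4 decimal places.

Per-class F1 score (2·TP/(2·TP+FP+FN)):
  O: TP=71, FP=2+10+4+2+0=18, FN=4+5+5+3+4=21 → 142/181 = 0.78453
  B: TP=51, FP=4+16+1+2+1=24, FN=2+1+5+3+2=13 → 102/139 = 0.73381
  A: TP=35, FP=5+1+2+1+1=10, FN=10+16+10+13+8=57 → 70/137 = 0.51095
  F: TP=31, FP=5+5+10+3+1=24, FN=4+1+2+2+2=11 → 62/97 = 0.63918
  G: TP=48, FP=3+3+13+2+1=22, FN=2+2+1+3+3=11 → 96/129 = 0.74419
  K: TP=37, FP=4+2+8+2+3=19, FN=0+1+1+1+1=4 → 74/97 = 0.76289
Macro-F1 score = mean = (0.78453 + 0.73381 + 0.51095 + 0.63918 + 0.74419 + 0.76289) / 6 = 0.6959

0.6959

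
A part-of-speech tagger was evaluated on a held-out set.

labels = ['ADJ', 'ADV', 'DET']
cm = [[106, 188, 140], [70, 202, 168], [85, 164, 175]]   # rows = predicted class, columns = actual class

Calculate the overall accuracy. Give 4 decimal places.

0.3721

Accuracy = trace / total = (106+202+175=483) / 1298 = 483/1298 = 0.3721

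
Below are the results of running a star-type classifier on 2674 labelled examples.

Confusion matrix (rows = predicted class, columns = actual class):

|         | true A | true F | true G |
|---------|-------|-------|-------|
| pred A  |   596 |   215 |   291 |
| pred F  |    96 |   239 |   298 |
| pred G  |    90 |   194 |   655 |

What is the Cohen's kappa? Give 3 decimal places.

Observed agreement pₒ = trace/N = 1490/2674 = 0.5572
Expected agreement pₑ = Σ (rowᵢ·colᵢ)/N² = (782·1102 + 648·633 + 1244·939)/2674² = 0.3413
κ = (pₒ − pₑ)/(1 − pₑ) = (0.5572 − 0.3413)/(1 − 0.3413) = 0.328

0.328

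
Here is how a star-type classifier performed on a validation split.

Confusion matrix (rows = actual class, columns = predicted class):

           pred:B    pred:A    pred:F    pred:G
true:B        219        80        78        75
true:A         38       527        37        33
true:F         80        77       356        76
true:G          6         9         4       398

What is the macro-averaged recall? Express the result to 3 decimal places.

Per-class recall (TP/(TP+FN)):
  B: TP=219, FN=80+78+75=233 → 219/452 = 0.4845
  A: TP=527, FN=38+37+33=108 → 527/635 = 0.8299
  F: TP=356, FN=80+77+76=233 → 356/589 = 0.6044
  G: TP=398, FN=6+9+4=19 → 398/417 = 0.9544
Macro-recall = mean = (0.4845 + 0.8299 + 0.6044 + 0.9544) / 4 = 0.718

0.718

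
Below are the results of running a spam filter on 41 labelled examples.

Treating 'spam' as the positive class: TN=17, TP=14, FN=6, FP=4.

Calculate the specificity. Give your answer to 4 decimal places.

0.8095

Specificity = TN/(TN+FP) = 17/(17+4) = 0.8095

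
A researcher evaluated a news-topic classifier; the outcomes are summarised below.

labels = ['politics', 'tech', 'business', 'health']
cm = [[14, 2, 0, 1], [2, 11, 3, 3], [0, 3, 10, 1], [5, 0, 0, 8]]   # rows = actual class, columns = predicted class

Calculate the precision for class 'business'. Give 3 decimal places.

0.769

Take TP from the diagonal, FP from the rest of the 'business' prediction marginal, FN from the rest of the 'business' actual marginal.
precision = TP/(TP+FP).
business: TP=10, FP=0+3+0=3 → 10/13 = 0.7692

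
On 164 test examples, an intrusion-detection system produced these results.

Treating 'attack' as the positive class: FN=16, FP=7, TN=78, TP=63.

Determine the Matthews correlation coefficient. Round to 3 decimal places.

0.722

MCC = (TP·TN − FP·FN) / √((TP+FP)(TP+FN)(TN+FP)(TN+FN))
Numerator = 63·78 − 7·16 = 4802
Denominator = √(70·79·85·94) = √44184700 = 6647.1573
MCC = 4802 / 6647.1573 = 0.722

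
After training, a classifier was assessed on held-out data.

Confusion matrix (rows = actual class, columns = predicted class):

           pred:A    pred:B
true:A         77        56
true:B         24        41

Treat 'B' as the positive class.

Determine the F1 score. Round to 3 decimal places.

Precision = TP/(TP+FP) = 41/97 = 0.4227
Recall = TP/(TP+FN) = 41/65 = 0.6308
F1 = 2·TP/(2·TP+FP+FN) = 82/162 = 0.506

0.506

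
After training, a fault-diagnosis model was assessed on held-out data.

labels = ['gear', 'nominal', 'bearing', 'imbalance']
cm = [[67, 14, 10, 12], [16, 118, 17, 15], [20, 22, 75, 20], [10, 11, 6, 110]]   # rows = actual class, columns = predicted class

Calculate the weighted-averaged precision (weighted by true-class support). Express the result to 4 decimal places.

0.6831

Per-class precision (TP/(TP+FP)):
  gear: TP=67, FP=16+20+10=46 → 67/113 = 0.59292
  nominal: TP=118, FP=14+22+11=47 → 118/165 = 0.71515
  bearing: TP=75, FP=10+17+6=33 → 75/108 = 0.69444
  imbalance: TP=110, FP=12+15+20=47 → 110/157 = 0.70064
Weighted-precision = Σ (supportᵢ/N)·precisionᵢ with N=543: (103/543)·0.59292 + (166/543)·0.71515 + (137/543)·0.69444 + (137/543)·0.70064 = 0.6831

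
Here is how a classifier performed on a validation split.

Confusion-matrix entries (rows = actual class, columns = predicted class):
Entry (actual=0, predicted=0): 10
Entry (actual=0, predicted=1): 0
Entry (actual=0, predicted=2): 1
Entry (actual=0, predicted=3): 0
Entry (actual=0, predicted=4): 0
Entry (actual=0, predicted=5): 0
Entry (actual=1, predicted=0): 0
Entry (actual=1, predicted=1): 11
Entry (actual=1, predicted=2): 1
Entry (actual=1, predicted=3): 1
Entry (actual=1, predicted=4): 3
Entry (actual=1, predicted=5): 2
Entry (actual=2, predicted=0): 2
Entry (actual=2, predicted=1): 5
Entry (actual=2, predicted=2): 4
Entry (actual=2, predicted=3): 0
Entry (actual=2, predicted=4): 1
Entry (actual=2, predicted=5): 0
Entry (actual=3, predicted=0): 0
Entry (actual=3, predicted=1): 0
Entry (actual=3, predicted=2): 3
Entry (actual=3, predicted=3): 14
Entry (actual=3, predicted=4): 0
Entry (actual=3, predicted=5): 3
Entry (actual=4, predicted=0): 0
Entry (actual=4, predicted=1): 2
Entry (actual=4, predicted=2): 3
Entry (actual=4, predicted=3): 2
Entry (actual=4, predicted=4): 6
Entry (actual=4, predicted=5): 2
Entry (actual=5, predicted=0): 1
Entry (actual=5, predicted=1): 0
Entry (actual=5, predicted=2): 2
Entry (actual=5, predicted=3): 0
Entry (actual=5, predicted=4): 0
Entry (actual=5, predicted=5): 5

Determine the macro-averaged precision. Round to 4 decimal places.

0.5844

Per-class precision (TP/(TP+FP)):
  0: TP=10, FP=0+2+0+0+1=3 → 10/13 = 0.76923
  1: TP=11, FP=0+5+0+2+0=7 → 11/18 = 0.61111
  2: TP=4, FP=1+1+3+3+2=10 → 4/14 = 0.28571
  3: TP=14, FP=0+1+0+2+0=3 → 14/17 = 0.82353
  4: TP=6, FP=0+3+1+0+0=4 → 6/10 = 0.60000
  5: TP=5, FP=0+2+0+3+2=7 → 5/12 = 0.41667
Macro-precision = mean = (0.76923 + 0.61111 + 0.28571 + 0.82353 + 0.60000 + 0.41667) / 6 = 0.5844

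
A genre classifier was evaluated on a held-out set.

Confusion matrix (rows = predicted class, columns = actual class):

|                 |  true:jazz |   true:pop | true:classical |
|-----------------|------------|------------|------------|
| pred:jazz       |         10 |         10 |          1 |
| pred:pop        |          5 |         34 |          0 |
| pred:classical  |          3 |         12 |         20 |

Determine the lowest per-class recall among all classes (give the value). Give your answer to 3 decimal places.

Per-class recall (TP/(TP+FN)):
  jazz: TP=10, FN=5+3=8 → 10/18 = 0.5556
  pop: TP=34, FN=10+12=22 → 34/56 = 0.6071
  classical: TP=20, FN=1+0=1 → 20/21 = 0.9524
Lowest is class 'jazz' with recall = 0.556.

0.556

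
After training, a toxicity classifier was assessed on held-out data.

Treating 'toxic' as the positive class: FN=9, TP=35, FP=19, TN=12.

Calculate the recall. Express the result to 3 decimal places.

Recall = TP/(TP+FN) = 35/(35+9) = 35/44 = 0.795

0.795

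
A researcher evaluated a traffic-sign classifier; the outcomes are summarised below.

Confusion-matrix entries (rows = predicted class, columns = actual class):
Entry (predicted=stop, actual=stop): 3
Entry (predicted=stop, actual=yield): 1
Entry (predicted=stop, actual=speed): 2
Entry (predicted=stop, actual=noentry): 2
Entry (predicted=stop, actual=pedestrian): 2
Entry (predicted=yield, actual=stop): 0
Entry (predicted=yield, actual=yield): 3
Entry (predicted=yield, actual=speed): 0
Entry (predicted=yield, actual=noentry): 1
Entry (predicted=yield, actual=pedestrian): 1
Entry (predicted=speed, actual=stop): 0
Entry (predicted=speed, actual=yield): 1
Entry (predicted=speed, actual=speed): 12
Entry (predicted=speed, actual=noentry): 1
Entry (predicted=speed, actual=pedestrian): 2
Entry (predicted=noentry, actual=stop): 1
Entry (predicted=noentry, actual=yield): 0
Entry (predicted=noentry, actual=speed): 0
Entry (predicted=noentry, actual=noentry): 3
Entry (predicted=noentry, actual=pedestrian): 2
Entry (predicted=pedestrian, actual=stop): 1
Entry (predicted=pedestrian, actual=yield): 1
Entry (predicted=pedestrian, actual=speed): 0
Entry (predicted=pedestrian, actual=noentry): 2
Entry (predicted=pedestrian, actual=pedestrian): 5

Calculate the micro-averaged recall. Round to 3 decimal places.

0.565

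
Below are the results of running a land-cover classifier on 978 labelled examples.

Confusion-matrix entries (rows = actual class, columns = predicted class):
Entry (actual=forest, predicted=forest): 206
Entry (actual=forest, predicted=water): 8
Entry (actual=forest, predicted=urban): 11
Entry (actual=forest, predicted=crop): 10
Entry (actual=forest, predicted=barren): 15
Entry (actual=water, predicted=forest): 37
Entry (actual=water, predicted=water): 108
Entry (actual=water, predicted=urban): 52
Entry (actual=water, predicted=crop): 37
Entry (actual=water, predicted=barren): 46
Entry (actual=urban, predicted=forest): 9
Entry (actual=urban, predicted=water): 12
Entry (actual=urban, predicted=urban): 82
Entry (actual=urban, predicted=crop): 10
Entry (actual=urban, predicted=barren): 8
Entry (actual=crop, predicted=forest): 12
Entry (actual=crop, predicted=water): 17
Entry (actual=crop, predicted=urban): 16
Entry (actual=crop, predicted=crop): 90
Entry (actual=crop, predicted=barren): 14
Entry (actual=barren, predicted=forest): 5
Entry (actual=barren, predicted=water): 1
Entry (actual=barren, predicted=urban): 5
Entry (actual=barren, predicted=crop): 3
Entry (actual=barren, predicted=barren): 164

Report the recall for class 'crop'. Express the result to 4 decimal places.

One-vs-rest for 'crop': TP = diagonal; FP = other classes predicted 'crop'; FN = 'crop' predicted as other.
recall = TP/(TP+FN).
crop: TP=90, FN=12+17+16+14=59 → 90/149 = 0.60403

0.6040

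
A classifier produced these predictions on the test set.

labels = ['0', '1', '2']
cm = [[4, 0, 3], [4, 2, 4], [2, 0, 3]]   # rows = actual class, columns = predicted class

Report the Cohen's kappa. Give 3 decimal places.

Observed agreement pₒ = trace/N = 9/22 = 0.4091
Expected agreement pₑ = Σ (rowᵢ·colᵢ)/N² = (7·10 + 10·2 + 5·10)/22² = 0.2893
κ = (pₒ − pₑ)/(1 − pₑ) = (0.4091 − 0.2893)/(1 − 0.2893) = 0.169

0.169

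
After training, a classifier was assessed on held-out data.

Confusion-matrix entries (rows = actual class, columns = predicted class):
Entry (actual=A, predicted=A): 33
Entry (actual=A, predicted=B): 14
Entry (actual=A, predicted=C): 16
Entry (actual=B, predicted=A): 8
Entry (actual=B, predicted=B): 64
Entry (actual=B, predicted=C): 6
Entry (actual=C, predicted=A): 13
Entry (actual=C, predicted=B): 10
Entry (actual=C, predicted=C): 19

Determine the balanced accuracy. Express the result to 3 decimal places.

Balanced accuracy = mean of per-class recall.
  A: recall = 33/63 = 0.5238
  B: recall = 64/78 = 0.8205
  C: recall = 19/42 = 0.4524
Mean = (0.5238 + 0.8205 + 0.4524) / 3 = 0.599

0.599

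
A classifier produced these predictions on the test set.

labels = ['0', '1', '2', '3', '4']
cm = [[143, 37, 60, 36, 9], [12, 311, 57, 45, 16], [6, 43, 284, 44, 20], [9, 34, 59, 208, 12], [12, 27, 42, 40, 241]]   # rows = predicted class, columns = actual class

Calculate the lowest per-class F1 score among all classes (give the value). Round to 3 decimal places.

0.599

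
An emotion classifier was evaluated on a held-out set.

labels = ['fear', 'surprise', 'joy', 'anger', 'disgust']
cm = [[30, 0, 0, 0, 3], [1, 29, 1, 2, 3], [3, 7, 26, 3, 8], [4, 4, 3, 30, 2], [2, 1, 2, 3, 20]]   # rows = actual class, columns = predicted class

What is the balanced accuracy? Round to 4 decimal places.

0.7360

Balanced accuracy = mean of per-class recall.
  fear: recall = 30/33 = 0.90909
  surprise: recall = 29/36 = 0.80556
  joy: recall = 26/47 = 0.55319
  anger: recall = 30/43 = 0.69767
  disgust: recall = 20/28 = 0.71429
Mean = (0.90909 + 0.80556 + 0.55319 + 0.69767 + 0.71429) / 5 = 0.7360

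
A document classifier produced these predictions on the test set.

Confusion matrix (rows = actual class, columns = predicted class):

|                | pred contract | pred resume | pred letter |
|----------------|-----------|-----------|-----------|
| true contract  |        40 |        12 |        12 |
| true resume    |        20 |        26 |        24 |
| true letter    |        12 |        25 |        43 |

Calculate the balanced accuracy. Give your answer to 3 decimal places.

0.511

Balanced accuracy = mean of per-class recall.
  contract: recall = 40/64 = 0.6250
  resume: recall = 26/70 = 0.3714
  letter: recall = 43/80 = 0.5375
Mean = (0.6250 + 0.3714 + 0.5375) / 3 = 0.511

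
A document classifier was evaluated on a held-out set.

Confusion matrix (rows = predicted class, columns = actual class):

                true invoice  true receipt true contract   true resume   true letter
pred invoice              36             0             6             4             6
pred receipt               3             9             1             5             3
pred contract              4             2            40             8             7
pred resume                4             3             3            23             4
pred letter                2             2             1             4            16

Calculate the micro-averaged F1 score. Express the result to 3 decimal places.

0.633

Micro-averaging pools counts across classes: ΣTP=124, ΣFP=72, ΣFN=72.
Micro-F1 score = 2·TP/(2·TP+FP+FN) on pooled counts = 0.633 (equals overall accuracy in single-label multiclass).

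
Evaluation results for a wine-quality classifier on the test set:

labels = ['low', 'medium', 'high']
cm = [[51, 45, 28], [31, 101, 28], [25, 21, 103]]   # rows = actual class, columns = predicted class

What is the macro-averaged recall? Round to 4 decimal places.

Per-class recall (TP/(TP+FN)):
  low: TP=51, FN=45+28=73 → 51/124 = 0.41129
  medium: TP=101, FN=31+28=59 → 101/160 = 0.63125
  high: TP=103, FN=25+21=46 → 103/149 = 0.69128
Macro-recall = mean = (0.41129 + 0.63125 + 0.69128) / 3 = 0.5779

0.5779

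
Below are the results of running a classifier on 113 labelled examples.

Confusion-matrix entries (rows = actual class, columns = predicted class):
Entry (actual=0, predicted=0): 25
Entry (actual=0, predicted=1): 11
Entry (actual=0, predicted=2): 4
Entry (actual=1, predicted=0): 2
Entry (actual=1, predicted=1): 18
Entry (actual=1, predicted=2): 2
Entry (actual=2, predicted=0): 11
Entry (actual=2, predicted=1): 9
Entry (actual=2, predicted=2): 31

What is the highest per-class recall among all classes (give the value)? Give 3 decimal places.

0.818

Per-class recall (TP/(TP+FN)):
  0: TP=25, FN=11+4=15 → 25/40 = 0.6250
  1: TP=18, FN=2+2=4 → 18/22 = 0.8182
  2: TP=31, FN=11+9=20 → 31/51 = 0.6078
Highest is class '1' with recall = 0.818.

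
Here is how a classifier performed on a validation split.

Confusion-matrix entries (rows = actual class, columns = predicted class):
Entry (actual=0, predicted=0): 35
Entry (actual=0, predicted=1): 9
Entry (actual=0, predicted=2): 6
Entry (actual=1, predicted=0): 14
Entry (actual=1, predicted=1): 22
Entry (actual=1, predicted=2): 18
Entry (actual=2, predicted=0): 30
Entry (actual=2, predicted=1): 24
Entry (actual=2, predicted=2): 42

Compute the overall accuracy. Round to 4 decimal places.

Accuracy = trace / total = (35+22+42=99) / 200 = 99/200 = 0.4950

0.4950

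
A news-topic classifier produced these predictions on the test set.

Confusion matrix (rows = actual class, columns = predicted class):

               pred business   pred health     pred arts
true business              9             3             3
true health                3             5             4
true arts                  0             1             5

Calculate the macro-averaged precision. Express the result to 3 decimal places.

0.574

Per-class precision (TP/(TP+FP)):
  business: TP=9, FP=3+0=3 → 9/12 = 0.7500
  health: TP=5, FP=3+1=4 → 5/9 = 0.5556
  arts: TP=5, FP=3+4=7 → 5/12 = 0.4167
Macro-precision = mean = (0.7500 + 0.5556 + 0.4167) / 3 = 0.574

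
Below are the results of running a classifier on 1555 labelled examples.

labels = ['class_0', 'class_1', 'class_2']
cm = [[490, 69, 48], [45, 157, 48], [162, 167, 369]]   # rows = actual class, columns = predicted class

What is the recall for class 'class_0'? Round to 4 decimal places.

recall = TP/(TP+FN).
class_0: TP=490, FN=69+48=117 → 490/607 = 0.80725

0.8072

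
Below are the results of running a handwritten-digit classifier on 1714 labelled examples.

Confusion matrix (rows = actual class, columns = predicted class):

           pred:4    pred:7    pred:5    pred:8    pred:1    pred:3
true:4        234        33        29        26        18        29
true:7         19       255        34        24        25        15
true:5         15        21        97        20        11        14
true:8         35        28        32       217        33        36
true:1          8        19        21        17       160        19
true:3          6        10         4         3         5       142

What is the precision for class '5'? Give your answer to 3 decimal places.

0.447

Treat '5' as positive and all other classes as negative.
precision = TP/(TP+FP).
5: TP=97, FP=29+34+32+21+4=120 → 97/217 = 0.4470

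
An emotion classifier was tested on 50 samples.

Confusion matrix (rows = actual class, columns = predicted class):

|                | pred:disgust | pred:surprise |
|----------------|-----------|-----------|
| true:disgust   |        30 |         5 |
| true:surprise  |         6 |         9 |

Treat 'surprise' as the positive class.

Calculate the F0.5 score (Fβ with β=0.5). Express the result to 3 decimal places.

0.634

Fβ = (1+β²)·TP / ((1+β²)·TP + β²·FN + FP), with β²=1/4
= 1.25·9 / (1.25·9 + 0.25·6 + 5) = 0.634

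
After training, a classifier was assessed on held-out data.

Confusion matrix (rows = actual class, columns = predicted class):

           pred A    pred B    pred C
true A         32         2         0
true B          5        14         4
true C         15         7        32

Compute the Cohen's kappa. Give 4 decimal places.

0.5467

Observed agreement pₒ = trace/N = 78/111 = 0.70270
Expected agreement pₑ = Σ (rowᵢ·colᵢ)/N² = (34·52 + 23·23 + 54·36)/111² = 0.34421
κ = (pₒ − pₑ)/(1 − pₑ) = (0.70270 − 0.34421)/(1 − 0.34421) = 0.5467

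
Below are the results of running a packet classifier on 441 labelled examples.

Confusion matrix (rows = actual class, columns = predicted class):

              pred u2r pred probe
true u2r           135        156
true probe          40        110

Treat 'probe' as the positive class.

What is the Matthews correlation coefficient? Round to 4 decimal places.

0.1910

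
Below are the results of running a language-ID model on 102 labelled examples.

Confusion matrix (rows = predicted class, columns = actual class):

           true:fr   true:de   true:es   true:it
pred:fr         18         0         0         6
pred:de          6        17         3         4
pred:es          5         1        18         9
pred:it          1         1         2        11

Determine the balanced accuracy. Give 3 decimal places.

0.661

Balanced accuracy = mean of per-class recall.
  fr: recall = 18/30 = 0.6000
  de: recall = 17/19 = 0.8947
  es: recall = 18/23 = 0.7826
  it: recall = 11/30 = 0.3667
Mean = (0.6000 + 0.8947 + 0.7826 + 0.3667) / 4 = 0.661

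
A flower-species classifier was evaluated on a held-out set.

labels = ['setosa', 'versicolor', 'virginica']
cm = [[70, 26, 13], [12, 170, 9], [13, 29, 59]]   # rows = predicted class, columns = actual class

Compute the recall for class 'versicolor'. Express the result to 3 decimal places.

One-vs-rest for 'versicolor': TP = diagonal; FP = other classes predicted 'versicolor'; FN = 'versicolor' predicted as other.
recall = TP/(TP+FN).
versicolor: TP=170, FN=26+29=55 → 170/225 = 0.7556

0.756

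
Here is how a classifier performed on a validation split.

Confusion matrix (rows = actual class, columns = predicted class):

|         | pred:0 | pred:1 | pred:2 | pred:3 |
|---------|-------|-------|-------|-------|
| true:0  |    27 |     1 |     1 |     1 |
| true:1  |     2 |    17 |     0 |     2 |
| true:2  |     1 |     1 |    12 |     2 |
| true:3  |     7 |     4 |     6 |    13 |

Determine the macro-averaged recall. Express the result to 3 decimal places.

0.723

Per-class recall (TP/(TP+FN)):
  0: TP=27, FN=1+1+1=3 → 27/30 = 0.9000
  1: TP=17, FN=2+0+2=4 → 17/21 = 0.8095
  2: TP=12, FN=1+1+2=4 → 12/16 = 0.7500
  3: TP=13, FN=7+4+6=17 → 13/30 = 0.4333
Macro-recall = mean = (0.9000 + 0.8095 + 0.7500 + 0.4333) / 4 = 0.723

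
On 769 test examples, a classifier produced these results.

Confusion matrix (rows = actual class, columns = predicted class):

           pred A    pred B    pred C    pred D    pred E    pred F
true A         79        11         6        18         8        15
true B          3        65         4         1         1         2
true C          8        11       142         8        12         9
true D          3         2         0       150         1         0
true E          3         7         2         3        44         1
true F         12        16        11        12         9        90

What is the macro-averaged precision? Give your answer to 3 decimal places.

Per-class precision (TP/(TP+FP)):
  A: TP=79, FP=3+8+3+3+12=29 → 79/108 = 0.7315
  B: TP=65, FP=11+11+2+7+16=47 → 65/112 = 0.5804
  C: TP=142, FP=6+4+0+2+11=23 → 142/165 = 0.8606
  D: TP=150, FP=18+1+8+3+12=42 → 150/192 = 0.7813
  E: TP=44, FP=8+1+12+1+9=31 → 44/75 = 0.5867
  F: TP=90, FP=15+2+9+0+1=27 → 90/117 = 0.7692
Macro-precision = mean = (0.7315 + 0.5804 + 0.8606 + 0.7813 + 0.5867 + 0.7692) / 6 = 0.718

0.718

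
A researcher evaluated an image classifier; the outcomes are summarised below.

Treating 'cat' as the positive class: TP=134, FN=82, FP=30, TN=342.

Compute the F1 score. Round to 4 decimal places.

Precision = TP/(TP+FP) = 134/164 = 0.8171
Recall = TP/(TP+FN) = 134/216 = 0.6204
F1 = 2·TP/(2·TP+FP+FN) = 268/380 = 0.7053

0.7053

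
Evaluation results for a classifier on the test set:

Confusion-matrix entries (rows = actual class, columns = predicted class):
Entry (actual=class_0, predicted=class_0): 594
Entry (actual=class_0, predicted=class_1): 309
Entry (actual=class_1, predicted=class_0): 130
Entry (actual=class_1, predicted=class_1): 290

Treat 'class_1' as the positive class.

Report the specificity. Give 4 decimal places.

0.6578

Specificity = TN/(TN+FP) = 594/(594+309) = 0.6578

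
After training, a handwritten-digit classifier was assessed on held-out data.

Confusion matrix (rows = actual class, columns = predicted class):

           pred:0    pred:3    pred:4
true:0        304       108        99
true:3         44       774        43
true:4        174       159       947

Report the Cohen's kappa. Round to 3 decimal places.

0.629

Observed agreement pₒ = trace/N = 2025/2652 = 0.7636
Expected agreement pₑ = Σ (rowᵢ·colᵢ)/N² = (511·522 + 861·1041 + 1280·1089)/2652² = 0.3636
κ = (pₒ − pₑ)/(1 − pₑ) = (0.7636 − 0.3636)/(1 − 0.3636) = 0.629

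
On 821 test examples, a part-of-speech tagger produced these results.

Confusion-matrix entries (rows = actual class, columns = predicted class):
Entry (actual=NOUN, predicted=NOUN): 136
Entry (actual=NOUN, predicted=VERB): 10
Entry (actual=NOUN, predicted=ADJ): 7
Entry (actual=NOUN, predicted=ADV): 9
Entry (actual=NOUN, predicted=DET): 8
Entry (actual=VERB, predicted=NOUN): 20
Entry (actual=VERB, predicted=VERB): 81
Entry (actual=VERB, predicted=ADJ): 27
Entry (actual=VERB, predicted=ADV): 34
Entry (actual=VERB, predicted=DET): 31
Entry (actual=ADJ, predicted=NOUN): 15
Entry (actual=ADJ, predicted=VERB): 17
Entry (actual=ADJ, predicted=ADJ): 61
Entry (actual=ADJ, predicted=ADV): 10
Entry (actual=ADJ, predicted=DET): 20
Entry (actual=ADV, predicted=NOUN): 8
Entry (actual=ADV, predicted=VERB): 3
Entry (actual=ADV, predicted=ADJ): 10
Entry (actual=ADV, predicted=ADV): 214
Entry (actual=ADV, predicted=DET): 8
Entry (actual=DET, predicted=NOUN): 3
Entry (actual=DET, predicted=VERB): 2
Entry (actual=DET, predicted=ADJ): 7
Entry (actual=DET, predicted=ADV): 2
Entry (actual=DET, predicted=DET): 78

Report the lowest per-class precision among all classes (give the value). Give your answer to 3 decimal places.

0.538

Per-class precision (TP/(TP+FP)):
  NOUN: TP=136, FP=20+15+8+3=46 → 136/182 = 0.7473
  VERB: TP=81, FP=10+17+3+2=32 → 81/113 = 0.7168
  ADJ: TP=61, FP=7+27+10+7=51 → 61/112 = 0.5446
  ADV: TP=214, FP=9+34+10+2=55 → 214/269 = 0.7955
  DET: TP=78, FP=8+31+20+8=67 → 78/145 = 0.5379
Lowest is class 'DET' with precision = 0.538.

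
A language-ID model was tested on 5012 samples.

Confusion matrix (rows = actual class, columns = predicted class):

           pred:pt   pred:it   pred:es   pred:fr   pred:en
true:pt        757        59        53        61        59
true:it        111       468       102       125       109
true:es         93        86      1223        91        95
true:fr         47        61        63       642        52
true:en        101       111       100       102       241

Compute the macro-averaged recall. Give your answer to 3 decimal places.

Per-class recall (TP/(TP+FN)):
  pt: TP=757, FN=59+53+61+59=232 → 757/989 = 0.7654
  it: TP=468, FN=111+102+125+109=447 → 468/915 = 0.5115
  es: TP=1223, FN=93+86+91+95=365 → 1223/1588 = 0.7702
  fr: TP=642, FN=47+61+63+52=223 → 642/865 = 0.7422
  en: TP=241, FN=101+111+100+102=414 → 241/655 = 0.3679
Macro-recall = mean = (0.7654 + 0.5115 + 0.7702 + 0.7422 + 0.3679) / 5 = 0.631

0.631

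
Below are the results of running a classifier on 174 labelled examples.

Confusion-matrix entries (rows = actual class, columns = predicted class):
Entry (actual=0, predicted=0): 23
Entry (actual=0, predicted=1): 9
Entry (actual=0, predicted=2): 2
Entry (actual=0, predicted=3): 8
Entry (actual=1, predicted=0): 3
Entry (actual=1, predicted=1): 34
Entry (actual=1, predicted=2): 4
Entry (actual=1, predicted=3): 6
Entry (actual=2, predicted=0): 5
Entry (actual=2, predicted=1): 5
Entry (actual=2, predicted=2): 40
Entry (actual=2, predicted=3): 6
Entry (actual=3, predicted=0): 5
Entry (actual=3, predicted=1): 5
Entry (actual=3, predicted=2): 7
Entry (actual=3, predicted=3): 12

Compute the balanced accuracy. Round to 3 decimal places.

0.600

Balanced accuracy = mean of per-class recall.
  0: recall = 23/42 = 0.5476
  1: recall = 34/47 = 0.7234
  2: recall = 40/56 = 0.7143
  3: recall = 12/29 = 0.4138
Mean = (0.5476 + 0.7234 + 0.7143 + 0.4138) / 4 = 0.600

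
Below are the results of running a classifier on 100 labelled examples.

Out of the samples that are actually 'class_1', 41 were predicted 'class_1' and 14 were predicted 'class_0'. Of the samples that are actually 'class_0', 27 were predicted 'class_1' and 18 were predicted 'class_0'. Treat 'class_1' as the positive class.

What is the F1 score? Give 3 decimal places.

Precision = TP/(TP+FP) = 41/68 = 0.6029
Recall = TP/(TP+FN) = 41/55 = 0.7455
F1 = 2·TP/(2·TP+FP+FN) = 82/123 = 0.667

0.667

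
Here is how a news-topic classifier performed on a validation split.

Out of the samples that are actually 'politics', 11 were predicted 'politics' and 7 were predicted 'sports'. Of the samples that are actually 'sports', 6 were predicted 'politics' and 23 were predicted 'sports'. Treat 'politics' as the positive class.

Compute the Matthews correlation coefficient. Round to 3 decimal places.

MCC = (TP·TN − FP·FN) / √((TP+FP)(TP+FN)(TN+FP)(TN+FN))
Numerator = 11·23 − 6·7 = 211
Denominator = √(17·18·29·30) = √266220 = 515.9651
MCC = 211 / 515.9651 = 0.409

0.409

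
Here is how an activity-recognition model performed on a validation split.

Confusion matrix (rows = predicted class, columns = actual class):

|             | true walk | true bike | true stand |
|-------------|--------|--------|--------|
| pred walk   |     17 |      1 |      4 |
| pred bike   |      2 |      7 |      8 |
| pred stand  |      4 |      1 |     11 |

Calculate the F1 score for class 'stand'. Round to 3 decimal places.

Take TP from the diagonal, FP from the rest of the 'stand' prediction marginal, FN from the rest of the 'stand' actual marginal.
F1 score = 2·TP/(2·TP+FP+FN).
stand: TP=11, FP=4+1=5, FN=4+8=12 → 22/39 = 0.5641

0.564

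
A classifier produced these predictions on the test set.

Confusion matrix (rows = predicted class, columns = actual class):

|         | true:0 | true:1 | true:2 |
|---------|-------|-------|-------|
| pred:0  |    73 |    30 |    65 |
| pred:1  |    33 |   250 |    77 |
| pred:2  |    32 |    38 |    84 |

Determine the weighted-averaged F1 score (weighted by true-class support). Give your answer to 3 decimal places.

0.587

Per-class F1 score (2·TP/(2·TP+FP+FN)):
  0: TP=73, FP=30+65=95, FN=33+32=65 → 146/306 = 0.4771
  1: TP=250, FP=33+77=110, FN=30+38=68 → 500/678 = 0.7375
  2: TP=84, FP=32+38=70, FN=65+77=142 → 168/380 = 0.4421
Weighted-F1 score = Σ (supportᵢ/N)·F1 scoreᵢ with N=682: (138/682)·0.4771 + (318/682)·0.7375 + (226/682)·0.4421 = 0.587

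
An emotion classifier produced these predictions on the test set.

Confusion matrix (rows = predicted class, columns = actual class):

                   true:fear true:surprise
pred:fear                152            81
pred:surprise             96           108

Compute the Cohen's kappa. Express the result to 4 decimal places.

0.1826

Observed agreement pₒ = trace/N = 260/437 = 0.59497
Expected agreement pₑ = Σ (rowᵢ·colᵢ)/N² = (248·233 + 189·204)/437² = 0.50448
κ = (pₒ − pₑ)/(1 − pₑ) = (0.59497 − 0.50448)/(1 − 0.50448) = 0.1826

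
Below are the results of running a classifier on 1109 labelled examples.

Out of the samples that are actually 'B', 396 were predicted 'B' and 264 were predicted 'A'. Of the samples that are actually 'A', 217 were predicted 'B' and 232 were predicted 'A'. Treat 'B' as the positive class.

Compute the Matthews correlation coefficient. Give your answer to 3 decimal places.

MCC = (TP·TN − FP·FN) / √((TP+FP)(TP+FN)(TN+FP)(TN+FN))
Numerator = 396·232 − 217·264 = 34584
Denominator = √(613·660·449·496) = √90101584320 = 300169.2595
MCC = 34584 / 300169.2595 = 0.115

0.115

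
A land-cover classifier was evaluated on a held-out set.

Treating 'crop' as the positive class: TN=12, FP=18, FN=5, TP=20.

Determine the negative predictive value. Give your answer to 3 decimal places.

NPV = TN/(TN+FN) = 12/(12+5) = 0.706

0.706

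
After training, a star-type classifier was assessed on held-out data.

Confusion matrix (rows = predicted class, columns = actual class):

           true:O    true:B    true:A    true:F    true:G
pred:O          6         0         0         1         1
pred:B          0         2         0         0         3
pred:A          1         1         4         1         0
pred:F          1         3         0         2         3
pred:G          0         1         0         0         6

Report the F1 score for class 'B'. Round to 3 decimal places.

0.333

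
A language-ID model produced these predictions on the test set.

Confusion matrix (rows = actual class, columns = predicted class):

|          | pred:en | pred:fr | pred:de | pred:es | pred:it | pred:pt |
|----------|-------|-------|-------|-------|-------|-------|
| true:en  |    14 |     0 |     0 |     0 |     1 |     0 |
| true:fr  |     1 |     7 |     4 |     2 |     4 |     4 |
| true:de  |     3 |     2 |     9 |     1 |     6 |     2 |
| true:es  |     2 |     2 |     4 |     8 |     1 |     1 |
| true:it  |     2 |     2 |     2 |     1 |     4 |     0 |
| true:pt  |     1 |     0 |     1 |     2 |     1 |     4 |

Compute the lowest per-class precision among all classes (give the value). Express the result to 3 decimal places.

0.235

Per-class precision (TP/(TP+FP)):
  en: TP=14, FP=1+3+2+2+1=9 → 14/23 = 0.6087
  fr: TP=7, FP=0+2+2+2+0=6 → 7/13 = 0.5385
  de: TP=9, FP=0+4+4+2+1=11 → 9/20 = 0.4500
  es: TP=8, FP=0+2+1+1+2=6 → 8/14 = 0.5714
  it: TP=4, FP=1+4+6+1+1=13 → 4/17 = 0.2353
  pt: TP=4, FP=0+4+2+1+0=7 → 4/11 = 0.3636
Lowest is class 'it' with precision = 0.235.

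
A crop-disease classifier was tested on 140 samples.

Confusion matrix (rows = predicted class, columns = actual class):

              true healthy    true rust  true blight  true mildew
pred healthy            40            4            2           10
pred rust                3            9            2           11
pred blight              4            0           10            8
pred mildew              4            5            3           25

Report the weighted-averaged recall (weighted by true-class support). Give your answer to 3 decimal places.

0.600

Per-class recall (TP/(TP+FN)):
  healthy: TP=40, FN=3+4+4=11 → 40/51 = 0.7843
  rust: TP=9, FN=4+0+5=9 → 9/18 = 0.5000
  blight: TP=10, FN=2+2+3=7 → 10/17 = 0.5882
  mildew: TP=25, FN=10+11+8=29 → 25/54 = 0.4630
Weighted-recall = Σ (supportᵢ/N)·recallᵢ with N=140: (51/140)·0.7843 + (18/140)·0.5000 + (17/140)·0.5882 + (54/140)·0.4630 = 0.600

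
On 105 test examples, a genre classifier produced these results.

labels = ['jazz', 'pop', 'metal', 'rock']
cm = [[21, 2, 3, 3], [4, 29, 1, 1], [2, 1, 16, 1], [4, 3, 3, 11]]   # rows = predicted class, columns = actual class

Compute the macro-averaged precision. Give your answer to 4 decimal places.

0.7191

Per-class precision (TP/(TP+FP)):
  jazz: TP=21, FP=2+3+3=8 → 21/29 = 0.72414
  pop: TP=29, FP=4+1+1=6 → 29/35 = 0.82857
  metal: TP=16, FP=2+1+1=4 → 16/20 = 0.80000
  rock: TP=11, FP=4+3+3=10 → 11/21 = 0.52381
Macro-precision = mean = (0.72414 + 0.82857 + 0.80000 + 0.52381) / 4 = 0.7191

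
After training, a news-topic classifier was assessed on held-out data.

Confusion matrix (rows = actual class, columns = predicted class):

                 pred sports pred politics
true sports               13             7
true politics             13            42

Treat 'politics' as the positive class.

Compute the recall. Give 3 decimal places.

0.764

Recall = TP/(TP+FN) = 42/(42+13) = 42/55 = 0.764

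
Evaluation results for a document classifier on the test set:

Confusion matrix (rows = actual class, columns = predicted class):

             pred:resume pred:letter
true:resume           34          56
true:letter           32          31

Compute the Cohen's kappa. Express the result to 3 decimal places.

Observed agreement pₒ = trace/N = 65/153 = 0.4248
Expected agreement pₑ = Σ (rowᵢ·colᵢ)/N² = (90·66 + 63·87)/153² = 0.4879
κ = (pₒ − pₑ)/(1 − pₑ) = (0.4248 − 0.4879)/(1 − 0.4879) = -0.123

-0.123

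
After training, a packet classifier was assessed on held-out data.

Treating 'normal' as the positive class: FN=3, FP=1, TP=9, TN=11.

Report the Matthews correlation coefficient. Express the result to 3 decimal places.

0.676

MCC = (TP·TN − FP·FN) / √((TP+FP)(TP+FN)(TN+FP)(TN+FN))
Numerator = 9·11 − 1·3 = 96
Denominator = √(10·12·12·14) = √20160 = 141.9859
MCC = 96 / 141.9859 = 0.676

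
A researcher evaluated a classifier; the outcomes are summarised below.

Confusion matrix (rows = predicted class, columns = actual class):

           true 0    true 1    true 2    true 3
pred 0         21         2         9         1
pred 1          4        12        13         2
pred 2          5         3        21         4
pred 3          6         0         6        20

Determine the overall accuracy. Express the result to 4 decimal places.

Accuracy = trace / total = (21+12+21+20=74) / 129 = 74/129 = 0.5736

0.5736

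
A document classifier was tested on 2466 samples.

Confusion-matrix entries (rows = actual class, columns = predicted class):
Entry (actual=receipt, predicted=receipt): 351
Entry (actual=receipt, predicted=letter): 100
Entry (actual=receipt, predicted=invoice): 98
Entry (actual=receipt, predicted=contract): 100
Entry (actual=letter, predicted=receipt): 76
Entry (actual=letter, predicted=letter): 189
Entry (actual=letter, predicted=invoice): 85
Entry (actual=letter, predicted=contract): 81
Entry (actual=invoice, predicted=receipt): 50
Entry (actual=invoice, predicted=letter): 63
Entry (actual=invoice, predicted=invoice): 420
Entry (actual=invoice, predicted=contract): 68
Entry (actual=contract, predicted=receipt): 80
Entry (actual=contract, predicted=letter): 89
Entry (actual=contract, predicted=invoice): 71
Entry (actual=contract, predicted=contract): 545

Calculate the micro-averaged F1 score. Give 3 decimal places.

Micro-averaging pools counts across classes: ΣTP=1505, ΣFP=961, ΣFN=961.
Micro-F1 score = 2·TP/(2·TP+FP+FN) on pooled counts = 0.610 (equals overall accuracy in single-label multiclass).

0.610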